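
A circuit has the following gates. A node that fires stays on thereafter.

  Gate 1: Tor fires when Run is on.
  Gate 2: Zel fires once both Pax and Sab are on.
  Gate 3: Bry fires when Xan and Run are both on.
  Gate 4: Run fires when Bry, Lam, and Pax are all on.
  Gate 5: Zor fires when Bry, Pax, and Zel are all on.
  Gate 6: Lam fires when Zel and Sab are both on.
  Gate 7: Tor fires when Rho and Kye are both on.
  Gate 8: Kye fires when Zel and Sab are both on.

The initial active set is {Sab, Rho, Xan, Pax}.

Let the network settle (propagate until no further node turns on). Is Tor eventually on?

Pax and Sab are on, so Zel fires (Gate 2).
Zel and Sab are on, so Kye fires (Gate 8).
Rho and Kye are on, so Tor fires (Gate 7).

Yes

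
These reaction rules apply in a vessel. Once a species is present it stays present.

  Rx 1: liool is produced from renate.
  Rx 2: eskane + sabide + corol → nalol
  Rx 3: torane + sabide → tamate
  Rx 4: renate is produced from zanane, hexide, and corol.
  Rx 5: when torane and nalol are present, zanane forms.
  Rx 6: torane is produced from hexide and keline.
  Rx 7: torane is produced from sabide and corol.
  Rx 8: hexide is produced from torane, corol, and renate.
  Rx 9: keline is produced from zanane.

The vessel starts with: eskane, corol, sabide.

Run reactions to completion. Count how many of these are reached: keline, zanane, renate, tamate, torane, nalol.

eskane, sabide, and corol present → nalol forms (Rx 2).
sabide and corol present → torane forms (Rx 7).
torane and nalol present → zanane forms (Rx 5).
torane and sabide present → tamate forms (Rx 3).
zanane present → keline forms (Rx 9).
keline: reached.
zanane: reached.
renate would need zanane, hexide, and corol (Rx 4), but hexide never forms.
tamate: reached.
torane: reached.
nalol: reached.
Reached: keline, zanane, tamate, torane, and nalol — 5 of the 6.

5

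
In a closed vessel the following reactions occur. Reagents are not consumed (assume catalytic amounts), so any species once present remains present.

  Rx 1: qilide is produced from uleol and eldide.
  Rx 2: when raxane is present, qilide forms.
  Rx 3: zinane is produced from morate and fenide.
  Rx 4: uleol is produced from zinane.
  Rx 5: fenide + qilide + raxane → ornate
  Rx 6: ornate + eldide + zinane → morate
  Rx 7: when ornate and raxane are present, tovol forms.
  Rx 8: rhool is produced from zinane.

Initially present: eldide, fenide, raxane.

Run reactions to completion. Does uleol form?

No

uleol would need zinane (Rx 4), but zinane never forms.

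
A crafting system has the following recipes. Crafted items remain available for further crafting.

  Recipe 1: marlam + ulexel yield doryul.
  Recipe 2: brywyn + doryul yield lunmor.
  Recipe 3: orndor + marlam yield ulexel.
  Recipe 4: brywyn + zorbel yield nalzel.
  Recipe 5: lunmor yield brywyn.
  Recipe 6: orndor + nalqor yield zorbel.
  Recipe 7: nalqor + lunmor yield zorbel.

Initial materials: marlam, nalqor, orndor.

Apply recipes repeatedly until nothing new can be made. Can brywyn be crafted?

brywyn would need lunmor (Recipe 5), but lunmor is never obtained.

No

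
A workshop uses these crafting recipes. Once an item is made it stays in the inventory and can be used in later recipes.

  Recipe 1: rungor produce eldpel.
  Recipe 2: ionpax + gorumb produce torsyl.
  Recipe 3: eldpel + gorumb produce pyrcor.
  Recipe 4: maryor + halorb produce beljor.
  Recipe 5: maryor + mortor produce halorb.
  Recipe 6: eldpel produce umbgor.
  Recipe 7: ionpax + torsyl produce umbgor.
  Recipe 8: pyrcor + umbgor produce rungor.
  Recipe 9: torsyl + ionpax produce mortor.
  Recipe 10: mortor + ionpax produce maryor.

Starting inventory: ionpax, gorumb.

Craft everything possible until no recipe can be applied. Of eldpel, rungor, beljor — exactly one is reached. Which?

ionpax + gorumb → torsyl (Recipe 2).
Using Recipe 9, torsyl and ionpax make mortor.
Using Recipe 10, mortor and ionpax make maryor.
maryor + mortor → halorb (Recipe 5).
maryor + halorb → beljor (Recipe 4).
rungor would need pyrcor and umbgor (Recipe 8), but pyrcor is never obtained. eldpel would need rungor (Recipe 1), but rungor is never obtained.

beljor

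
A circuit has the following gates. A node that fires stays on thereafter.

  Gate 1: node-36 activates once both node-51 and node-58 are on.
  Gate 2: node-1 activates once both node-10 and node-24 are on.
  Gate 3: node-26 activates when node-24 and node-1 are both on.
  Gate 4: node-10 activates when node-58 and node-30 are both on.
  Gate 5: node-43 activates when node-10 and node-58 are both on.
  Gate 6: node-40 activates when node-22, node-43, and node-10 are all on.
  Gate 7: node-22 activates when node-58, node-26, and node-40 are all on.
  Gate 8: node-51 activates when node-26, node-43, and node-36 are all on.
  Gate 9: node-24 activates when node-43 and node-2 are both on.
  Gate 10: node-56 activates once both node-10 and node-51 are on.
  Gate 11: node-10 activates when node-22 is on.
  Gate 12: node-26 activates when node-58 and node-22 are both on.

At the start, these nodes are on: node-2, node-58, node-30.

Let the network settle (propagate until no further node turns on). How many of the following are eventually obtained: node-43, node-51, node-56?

1

Gate 4: node-58 and node-30 on → node-10 on.
node-10 and node-58 are on, so node-43 activates (Gate 5).
node-43: reached.
node-51 would need node-26, node-43, and node-36 (Gate 8), but node-36 never turns on.
node-56 would need node-10 and node-51 (Gate 10), but node-51 never turns on.
Reached: node-43 — 1 of the 3.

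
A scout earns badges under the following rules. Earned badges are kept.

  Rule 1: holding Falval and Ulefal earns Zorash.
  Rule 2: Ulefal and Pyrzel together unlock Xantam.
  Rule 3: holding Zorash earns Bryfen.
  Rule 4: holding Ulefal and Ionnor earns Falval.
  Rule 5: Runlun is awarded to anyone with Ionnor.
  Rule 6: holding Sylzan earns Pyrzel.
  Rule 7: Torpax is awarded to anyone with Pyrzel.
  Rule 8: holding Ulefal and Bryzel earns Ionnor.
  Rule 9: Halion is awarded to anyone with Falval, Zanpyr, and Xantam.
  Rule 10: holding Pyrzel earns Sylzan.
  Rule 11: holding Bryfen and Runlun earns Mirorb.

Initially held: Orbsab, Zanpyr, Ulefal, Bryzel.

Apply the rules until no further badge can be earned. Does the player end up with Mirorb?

Yes

With Ulefal and Bryzel, Ionnor is earned (Rule 8).
With Ionnor, Runlun is earned (Rule 5).
With Ulefal and Ionnor, Falval is earned (Rule 4).
With Falval and Ulefal, Zorash is earned (Rule 1).
With Zorash, Bryfen is earned (Rule 3).
With Bryfen and Runlun, Mirorb is earned (Rule 11).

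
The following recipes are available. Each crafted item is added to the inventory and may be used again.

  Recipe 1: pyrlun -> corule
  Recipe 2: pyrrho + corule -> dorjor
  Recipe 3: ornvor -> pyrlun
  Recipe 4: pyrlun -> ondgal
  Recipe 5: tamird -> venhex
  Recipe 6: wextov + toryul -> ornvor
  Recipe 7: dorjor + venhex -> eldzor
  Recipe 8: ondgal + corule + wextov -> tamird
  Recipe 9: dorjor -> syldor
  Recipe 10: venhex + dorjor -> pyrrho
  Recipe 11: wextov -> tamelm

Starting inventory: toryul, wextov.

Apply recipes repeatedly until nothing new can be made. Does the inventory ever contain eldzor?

eldzor would need dorjor and venhex (Recipe 7), but dorjor is never obtained.

No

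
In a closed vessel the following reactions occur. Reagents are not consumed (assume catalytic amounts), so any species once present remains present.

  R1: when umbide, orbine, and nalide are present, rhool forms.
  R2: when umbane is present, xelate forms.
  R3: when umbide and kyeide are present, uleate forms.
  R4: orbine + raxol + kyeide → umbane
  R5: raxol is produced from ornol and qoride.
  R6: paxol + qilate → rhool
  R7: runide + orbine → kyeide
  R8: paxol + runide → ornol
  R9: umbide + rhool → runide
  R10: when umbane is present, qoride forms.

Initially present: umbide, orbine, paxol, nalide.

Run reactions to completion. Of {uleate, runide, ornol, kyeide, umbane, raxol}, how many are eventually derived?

4

umbide, orbine, and nalide present → rhool forms (R1).
umbide and rhool present → runide forms (R9).
runide and orbine present → kyeide forms (R7).
paxol and runide present → ornol forms (R8).
umbide and kyeide present → uleate forms (R3).
uleate: reached.
runide: reached.
ornol: reached.
kyeide: reached.
umbane would need orbine, raxol, and kyeide (R4), but raxol never forms.
raxol would need ornol and qoride (R5), but qoride never forms.
Reached: uleate, runide, ornol, and kyeide — 4 of the 6.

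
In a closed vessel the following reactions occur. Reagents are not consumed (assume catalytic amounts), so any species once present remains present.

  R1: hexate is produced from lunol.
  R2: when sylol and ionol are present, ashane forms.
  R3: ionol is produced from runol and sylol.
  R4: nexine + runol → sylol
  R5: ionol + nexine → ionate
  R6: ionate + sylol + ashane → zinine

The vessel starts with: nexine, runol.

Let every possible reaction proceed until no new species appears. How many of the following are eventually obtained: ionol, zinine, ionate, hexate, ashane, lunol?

4

nexine and runol present → sylol forms (R4).
runol and sylol present → ionol forms (R3).
sylol and ionol present → ashane forms (R2).
ionol and nexine present → ionate forms (R5).
ionate, sylol, and ashane present → zinine forms (R6).
ionol: reached.
zinine: reached.
ionate: reached.
hexate would need lunol (R1), but lunol never forms.
ashane: reached.
No rule produces lunol, and it is not given.
Reached: ionol, zinine, ionate, and ashane — 4 of the 6.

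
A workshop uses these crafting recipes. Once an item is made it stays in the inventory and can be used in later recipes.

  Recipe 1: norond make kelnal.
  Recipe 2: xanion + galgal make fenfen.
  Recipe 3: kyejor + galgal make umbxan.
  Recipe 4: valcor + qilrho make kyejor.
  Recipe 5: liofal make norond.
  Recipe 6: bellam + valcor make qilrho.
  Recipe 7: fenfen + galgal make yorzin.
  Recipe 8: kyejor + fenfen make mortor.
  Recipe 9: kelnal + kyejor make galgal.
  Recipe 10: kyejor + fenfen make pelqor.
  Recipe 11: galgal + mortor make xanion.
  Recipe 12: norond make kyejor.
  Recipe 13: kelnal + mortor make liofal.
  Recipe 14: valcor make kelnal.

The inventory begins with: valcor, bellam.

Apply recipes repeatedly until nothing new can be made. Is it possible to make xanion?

No

xanion would need galgal and mortor (Recipe 11), but mortor is never obtained.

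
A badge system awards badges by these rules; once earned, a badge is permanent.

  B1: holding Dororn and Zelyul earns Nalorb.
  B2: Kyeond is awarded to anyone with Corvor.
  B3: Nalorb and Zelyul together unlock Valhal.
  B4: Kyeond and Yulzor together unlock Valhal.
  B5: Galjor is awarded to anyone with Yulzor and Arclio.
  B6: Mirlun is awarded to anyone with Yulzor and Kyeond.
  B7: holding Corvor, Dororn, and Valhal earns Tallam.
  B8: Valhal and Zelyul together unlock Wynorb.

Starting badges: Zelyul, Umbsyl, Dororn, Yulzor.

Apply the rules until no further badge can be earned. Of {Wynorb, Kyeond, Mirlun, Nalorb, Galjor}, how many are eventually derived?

With Dororn and Zelyul, Nalorb is earned (B1).
With Nalorb and Zelyul, Valhal is earned (B3).
With Valhal and Zelyul, Wynorb is earned (B8).
Wynorb: reached.
Kyeond would need Corvor (B2), but Corvor is never earned.
Mirlun would need Yulzor and Kyeond (B6), but Kyeond is never earned.
Nalorb: reached.
Galjor would need Yulzor and Arclio (B5), but Arclio is never earned.
Reached: Wynorb and Nalorb — 2 of the 5.

2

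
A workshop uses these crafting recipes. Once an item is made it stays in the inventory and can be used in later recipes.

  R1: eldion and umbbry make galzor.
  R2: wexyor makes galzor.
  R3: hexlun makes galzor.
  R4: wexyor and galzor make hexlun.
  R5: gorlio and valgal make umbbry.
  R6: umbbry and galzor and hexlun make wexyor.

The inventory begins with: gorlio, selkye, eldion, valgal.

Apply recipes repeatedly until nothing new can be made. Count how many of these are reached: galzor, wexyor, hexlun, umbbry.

2

gorlio and valgal → umbbry (R5).
Using R1, eldion and umbbry make galzor.
galzor: reached.
wexyor would need umbbry, galzor, and hexlun (R6), but hexlun is never obtained.
hexlun would need wexyor and galzor (R4), but wexyor is never obtained.
umbbry: reached.
Reached: galzor and umbbry — 2 of the 4.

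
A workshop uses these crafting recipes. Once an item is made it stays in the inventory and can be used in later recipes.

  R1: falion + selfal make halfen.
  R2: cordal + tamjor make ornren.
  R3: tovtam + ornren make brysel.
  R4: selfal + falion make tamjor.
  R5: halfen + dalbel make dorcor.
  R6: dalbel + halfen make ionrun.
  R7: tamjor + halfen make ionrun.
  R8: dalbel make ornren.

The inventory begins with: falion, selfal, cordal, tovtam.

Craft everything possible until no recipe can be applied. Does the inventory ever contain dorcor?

No

dorcor would need halfen and dalbel (R5), but dalbel is never obtained.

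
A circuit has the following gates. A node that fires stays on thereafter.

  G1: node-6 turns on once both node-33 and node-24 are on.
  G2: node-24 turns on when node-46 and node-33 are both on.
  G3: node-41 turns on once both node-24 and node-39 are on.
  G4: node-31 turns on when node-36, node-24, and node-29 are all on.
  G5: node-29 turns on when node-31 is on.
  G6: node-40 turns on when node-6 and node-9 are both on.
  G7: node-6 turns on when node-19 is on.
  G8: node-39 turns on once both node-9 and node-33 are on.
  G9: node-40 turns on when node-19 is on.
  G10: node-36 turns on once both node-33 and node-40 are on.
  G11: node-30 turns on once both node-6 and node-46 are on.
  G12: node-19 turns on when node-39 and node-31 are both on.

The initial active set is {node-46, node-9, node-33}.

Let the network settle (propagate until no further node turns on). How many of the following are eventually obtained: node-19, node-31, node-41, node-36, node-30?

node-9 and node-33 are on, so node-39 turns on (G8).
node-46 and node-33 are on, so node-24 turns on (G2).
G1: node-33 and node-24 on → node-6 on.
node-24 and node-39 are on, so node-41 turns on (G3).
G6: node-6 and node-9 on → node-40 on.
G11: node-6 and node-46 on → node-30 on.
G10: node-33 and node-40 on → node-36 on.
node-19 would need node-39 and node-31 (G12), but node-31 never turns on.
node-31 would need node-36, node-24, and node-29 (G4), but node-29 never turns on.
node-41: reached.
node-36: reached.
node-30: reached.
Reached: node-41, node-36, and node-30 — 3 of the 5.

3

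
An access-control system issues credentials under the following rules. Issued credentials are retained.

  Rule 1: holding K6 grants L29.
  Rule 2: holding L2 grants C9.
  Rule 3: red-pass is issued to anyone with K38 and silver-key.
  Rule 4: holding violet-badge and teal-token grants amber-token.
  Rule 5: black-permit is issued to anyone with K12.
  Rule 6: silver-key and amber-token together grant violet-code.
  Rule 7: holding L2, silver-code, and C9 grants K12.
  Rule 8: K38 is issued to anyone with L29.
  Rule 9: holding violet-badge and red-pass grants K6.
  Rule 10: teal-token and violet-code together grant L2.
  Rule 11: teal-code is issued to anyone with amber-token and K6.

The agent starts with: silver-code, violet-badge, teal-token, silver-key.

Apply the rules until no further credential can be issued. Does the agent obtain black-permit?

Yes

Holding violet-badge and teal-token grants amber-token (Rule 4).
Holding silver-key and amber-token grants violet-code (Rule 6).
Holding teal-token and violet-code grants L2 (Rule 10).
Holding L2 grants C9 (Rule 2).
Holding L2, silver-code, and C9 grants K12 (Rule 7).
Holding K12 grants black-permit (Rule 5).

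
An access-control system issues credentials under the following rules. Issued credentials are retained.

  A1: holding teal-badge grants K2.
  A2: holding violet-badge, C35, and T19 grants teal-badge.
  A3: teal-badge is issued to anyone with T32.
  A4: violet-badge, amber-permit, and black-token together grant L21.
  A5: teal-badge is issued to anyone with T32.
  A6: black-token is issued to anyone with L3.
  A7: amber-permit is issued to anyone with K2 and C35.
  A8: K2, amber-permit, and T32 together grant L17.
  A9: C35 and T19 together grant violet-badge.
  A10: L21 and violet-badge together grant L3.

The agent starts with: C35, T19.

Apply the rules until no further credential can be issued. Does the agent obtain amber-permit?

Holding C35 and T19 grants violet-badge (A9).
Holding violet-badge, C35, and T19 grants teal-badge (A2).
Holding teal-badge grants K2 (A1).
Holding K2 and C35 grants amber-permit (A7).

Yes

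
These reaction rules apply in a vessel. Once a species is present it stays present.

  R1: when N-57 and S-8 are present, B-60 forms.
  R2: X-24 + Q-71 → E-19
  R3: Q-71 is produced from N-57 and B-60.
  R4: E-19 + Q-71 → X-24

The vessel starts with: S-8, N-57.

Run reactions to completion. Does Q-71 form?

N-57 and S-8 present → B-60 forms (R1).
N-57 and B-60 present → Q-71 forms (R3).

Yes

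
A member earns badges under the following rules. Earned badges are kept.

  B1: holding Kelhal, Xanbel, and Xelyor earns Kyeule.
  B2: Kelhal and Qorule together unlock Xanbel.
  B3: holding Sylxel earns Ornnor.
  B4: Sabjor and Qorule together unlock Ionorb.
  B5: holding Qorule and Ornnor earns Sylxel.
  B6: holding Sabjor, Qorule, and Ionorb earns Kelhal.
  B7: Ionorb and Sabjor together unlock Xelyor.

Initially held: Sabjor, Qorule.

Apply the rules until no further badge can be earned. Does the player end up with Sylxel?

Sylxel would need Qorule and Ornnor (B5), but Ornnor is never earned.

No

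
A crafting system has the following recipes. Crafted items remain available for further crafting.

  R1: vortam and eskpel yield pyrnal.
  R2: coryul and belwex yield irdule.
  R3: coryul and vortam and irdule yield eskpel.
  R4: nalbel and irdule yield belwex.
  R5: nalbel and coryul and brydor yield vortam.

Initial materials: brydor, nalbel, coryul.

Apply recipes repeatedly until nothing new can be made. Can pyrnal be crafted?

No

pyrnal would need vortam and eskpel (R1), but eskpel is never obtained.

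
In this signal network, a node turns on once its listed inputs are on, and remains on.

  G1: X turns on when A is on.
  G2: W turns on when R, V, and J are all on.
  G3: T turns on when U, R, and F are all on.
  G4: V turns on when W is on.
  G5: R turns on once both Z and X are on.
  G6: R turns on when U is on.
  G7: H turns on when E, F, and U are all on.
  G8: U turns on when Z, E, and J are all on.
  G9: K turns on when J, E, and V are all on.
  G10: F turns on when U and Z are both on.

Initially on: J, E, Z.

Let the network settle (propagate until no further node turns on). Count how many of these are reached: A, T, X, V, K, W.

1

Z, E, and J are on, so U turns on (G8).
U and Z are on, so F turns on (G10).
U is on, so R turns on (G6).
U, R, and F are on, so T turns on (G3).
No rule produces A, and it is not given.
T: reached.
X would need A (G1), but A never turns on.
V would need W (G4), but W never turns on.
K would need J, E, and V (G9), but V never turns on.
W would need R, V, and J (G2), but V never turns on.
Reached: T — 1 of the 6.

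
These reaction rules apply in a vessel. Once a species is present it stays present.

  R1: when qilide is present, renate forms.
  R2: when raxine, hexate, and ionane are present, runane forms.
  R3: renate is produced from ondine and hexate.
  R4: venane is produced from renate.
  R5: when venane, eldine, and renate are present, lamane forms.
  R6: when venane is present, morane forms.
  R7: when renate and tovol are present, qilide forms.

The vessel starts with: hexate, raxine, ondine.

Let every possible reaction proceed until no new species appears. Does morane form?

ondine and hexate present → renate forms (R3).
renate present → venane forms (R4).
venane present → morane forms (R6).

Yes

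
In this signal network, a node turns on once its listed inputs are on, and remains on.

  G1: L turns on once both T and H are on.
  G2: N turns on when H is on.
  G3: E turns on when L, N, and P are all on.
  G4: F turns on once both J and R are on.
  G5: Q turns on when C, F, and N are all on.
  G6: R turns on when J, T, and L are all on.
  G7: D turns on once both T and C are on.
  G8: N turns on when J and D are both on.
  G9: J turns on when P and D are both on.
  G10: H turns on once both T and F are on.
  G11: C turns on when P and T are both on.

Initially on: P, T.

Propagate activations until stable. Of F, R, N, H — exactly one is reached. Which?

G11: P and T on → C on.
T and C are on, so D turns on (G7).
G9: P and D on → J on.
J and D are on, so N turns on (G8).
F would need J and R (G4), but R never turns on. H would need T and F (G10), but F never turns on. R would need J, T, and L (G6), but L never turns on.

N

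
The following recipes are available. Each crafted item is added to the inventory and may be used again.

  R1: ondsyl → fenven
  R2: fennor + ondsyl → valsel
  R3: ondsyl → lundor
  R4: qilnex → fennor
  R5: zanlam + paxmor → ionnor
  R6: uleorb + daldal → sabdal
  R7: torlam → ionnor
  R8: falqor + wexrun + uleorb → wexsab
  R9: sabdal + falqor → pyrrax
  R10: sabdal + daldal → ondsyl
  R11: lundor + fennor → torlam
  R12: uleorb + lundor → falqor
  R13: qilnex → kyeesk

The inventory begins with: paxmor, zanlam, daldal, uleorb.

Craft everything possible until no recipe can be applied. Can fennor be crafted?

fennor would need qilnex (R4), but qilnex is never obtained.

No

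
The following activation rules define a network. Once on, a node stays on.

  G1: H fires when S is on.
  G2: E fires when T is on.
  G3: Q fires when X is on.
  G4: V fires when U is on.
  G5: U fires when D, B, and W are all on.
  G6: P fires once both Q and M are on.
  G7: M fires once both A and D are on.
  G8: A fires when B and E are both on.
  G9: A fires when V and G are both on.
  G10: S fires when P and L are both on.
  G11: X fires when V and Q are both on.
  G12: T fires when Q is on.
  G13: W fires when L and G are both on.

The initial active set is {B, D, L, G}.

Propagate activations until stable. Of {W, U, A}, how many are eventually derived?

3

G13: L and G on → W on.
G5: D, B, and W on → U on.
G4: U on → V on.
G9: V and G on → A on.
W: reached.
U: reached.
A: reached.
All 3 are reached.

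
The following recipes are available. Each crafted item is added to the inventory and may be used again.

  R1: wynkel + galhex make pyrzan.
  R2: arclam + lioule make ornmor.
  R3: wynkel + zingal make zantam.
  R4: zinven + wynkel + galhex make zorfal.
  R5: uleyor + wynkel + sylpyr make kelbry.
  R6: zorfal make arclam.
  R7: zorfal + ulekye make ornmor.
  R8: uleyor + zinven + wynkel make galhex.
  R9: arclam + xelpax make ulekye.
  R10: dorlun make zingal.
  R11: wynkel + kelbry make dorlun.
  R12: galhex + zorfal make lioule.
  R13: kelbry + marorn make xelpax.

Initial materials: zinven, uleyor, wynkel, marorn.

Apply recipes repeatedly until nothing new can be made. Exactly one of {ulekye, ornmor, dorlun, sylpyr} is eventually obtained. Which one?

ornmor

uleyor + zinven + wynkel → galhex (R8).
Using R4, zinven, wynkel, and galhex make zorfal.
zorfal → arclam (R6).
Using R12, galhex and zorfal make lioule.
Using R2, arclam and lioule make ornmor.
No rule produces sylpyr, and it is not given. dorlun would need wynkel and kelbry (R11), but kelbry is never obtained. ulekye would need arclam and xelpax (R9), but xelpax is never obtained.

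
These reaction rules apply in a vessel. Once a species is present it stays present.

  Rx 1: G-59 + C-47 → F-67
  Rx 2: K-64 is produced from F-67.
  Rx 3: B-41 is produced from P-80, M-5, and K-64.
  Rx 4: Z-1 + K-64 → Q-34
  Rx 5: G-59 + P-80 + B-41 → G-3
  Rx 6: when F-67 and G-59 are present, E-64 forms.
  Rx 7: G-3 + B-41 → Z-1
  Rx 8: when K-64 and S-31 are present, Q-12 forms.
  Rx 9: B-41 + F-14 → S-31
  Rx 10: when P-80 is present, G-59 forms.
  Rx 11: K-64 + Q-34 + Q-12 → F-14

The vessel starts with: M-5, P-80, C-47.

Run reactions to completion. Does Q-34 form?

Yes

P-80 present → G-59 forms (Rx 10).
G-59 and C-47 present → F-67 forms (Rx 1).
F-67 present → K-64 forms (Rx 2).
P-80, M-5, and K-64 present → B-41 forms (Rx 3).
G-59, P-80, and B-41 present → G-3 forms (Rx 5).
G-3 and B-41 present → Z-1 forms (Rx 7).
Z-1 and K-64 present → Q-34 forms (Rx 4).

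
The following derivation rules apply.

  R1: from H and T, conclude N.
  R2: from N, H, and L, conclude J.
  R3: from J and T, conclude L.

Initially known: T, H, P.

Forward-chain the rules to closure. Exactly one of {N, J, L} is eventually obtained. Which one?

N

H and T hold, so N follows (R1).
L would need J and T (R3), but J is never established. J would need N, H, and L (R2), but L is never established.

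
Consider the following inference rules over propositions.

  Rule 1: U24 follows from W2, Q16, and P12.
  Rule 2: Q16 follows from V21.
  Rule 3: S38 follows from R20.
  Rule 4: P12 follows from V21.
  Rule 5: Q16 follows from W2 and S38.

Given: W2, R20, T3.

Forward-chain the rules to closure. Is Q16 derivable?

Yes

From R20, Rule 3 gives S38.
W2 and S38 hold, so Q16 follows (Rule 5).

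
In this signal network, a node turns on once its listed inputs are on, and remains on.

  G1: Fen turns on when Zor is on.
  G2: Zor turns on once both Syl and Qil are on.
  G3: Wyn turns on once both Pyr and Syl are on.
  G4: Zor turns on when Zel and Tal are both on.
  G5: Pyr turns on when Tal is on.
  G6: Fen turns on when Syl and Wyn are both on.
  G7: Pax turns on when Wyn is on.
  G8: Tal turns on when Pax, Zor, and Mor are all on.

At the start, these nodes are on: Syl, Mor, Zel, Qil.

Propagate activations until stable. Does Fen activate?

Syl and Qil are on, so Zor turns on (G2).
Zor is on, so Fen turns on (G1).

Yes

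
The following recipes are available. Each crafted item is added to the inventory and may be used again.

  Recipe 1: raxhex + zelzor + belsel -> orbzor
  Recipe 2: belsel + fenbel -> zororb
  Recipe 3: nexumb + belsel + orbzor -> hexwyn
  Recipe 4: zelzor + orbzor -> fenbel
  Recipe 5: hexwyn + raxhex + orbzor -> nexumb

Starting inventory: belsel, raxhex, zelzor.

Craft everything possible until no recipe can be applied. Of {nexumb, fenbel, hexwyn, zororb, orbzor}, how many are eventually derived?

raxhex + zelzor + belsel -> orbzor (Recipe 1).
zelzor + orbzor -> fenbel (Recipe 4).
belsel + fenbel -> zororb (Recipe 2).
nexumb would need hexwyn, raxhex, and orbzor (Recipe 5), but hexwyn is never obtained.
fenbel: reached.
hexwyn would need nexumb, belsel, and orbzor (Recipe 3), but nexumb is never obtained.
zororb: reached.
orbzor: reached.
Reached: fenbel, zororb, and orbzor — 3 of the 5.

3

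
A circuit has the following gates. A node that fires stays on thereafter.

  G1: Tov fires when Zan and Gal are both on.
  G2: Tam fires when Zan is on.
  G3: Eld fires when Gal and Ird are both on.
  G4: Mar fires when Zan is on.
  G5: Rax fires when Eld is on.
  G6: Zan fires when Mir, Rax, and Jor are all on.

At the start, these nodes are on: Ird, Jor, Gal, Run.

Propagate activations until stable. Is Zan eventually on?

Zan would need Mir, Rax, and Jor (G6), but Mir never turns on.

No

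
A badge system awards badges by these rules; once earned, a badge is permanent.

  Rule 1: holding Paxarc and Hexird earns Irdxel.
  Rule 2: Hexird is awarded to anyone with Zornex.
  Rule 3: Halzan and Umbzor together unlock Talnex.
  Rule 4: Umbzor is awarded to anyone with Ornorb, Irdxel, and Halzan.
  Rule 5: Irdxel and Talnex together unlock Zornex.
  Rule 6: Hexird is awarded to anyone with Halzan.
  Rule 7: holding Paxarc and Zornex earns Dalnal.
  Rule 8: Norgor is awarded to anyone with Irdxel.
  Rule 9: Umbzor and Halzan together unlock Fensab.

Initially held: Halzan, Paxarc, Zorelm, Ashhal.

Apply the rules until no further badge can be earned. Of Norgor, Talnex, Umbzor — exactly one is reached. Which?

With Halzan, Hexird is earned (Rule 6).
With Paxarc and Hexird, Irdxel is earned (Rule 1).
With Irdxel, Norgor is earned (Rule 8).
Umbzor would need Ornorb, Irdxel, and Halzan (Rule 4), but Ornorb is never earned. Talnex would need Halzan and Umbzor (Rule 3), but Umbzor is never earned.

Norgor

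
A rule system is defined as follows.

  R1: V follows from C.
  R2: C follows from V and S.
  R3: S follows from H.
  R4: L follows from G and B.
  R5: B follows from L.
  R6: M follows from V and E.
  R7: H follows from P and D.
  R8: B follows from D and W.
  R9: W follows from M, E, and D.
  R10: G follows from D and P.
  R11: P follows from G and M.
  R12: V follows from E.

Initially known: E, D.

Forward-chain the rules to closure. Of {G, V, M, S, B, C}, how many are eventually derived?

E holds, so V follows (R12).
V and E hold, so M follows (R6).
M, E, and D hold, so W follows (R9).
From D and W, R8 gives B.
G would need D and P (R10), but P is never established.
V: reached.
M: reached.
S would need H (R3), but H is never established.
B: reached.
C would need V and S (R2), but S is never established.
Reached: V, M, and B — 3 of the 6.

3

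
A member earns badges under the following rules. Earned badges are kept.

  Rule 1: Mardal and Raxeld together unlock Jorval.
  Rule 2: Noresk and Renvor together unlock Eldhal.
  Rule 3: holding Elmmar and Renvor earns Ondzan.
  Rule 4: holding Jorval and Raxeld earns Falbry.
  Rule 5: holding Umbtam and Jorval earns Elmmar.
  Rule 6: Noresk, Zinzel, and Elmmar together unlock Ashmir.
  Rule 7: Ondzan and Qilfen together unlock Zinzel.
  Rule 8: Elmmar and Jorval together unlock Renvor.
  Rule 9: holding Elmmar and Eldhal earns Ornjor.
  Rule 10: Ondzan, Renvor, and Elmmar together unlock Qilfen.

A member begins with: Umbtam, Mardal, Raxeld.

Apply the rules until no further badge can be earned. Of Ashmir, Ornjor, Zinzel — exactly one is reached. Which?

Zinzel

With Mardal and Raxeld, Jorval is earned (Rule 1).
With Umbtam and Jorval, Elmmar is earned (Rule 5).
With Elmmar and Jorval, Renvor is earned (Rule 8).
With Elmmar and Renvor, Ondzan is earned (Rule 3).
With Ondzan, Renvor, and Elmmar, Qilfen is earned (Rule 10).
With Ondzan and Qilfen, Zinzel is earned (Rule 7).
Ashmir would need Noresk, Zinzel, and Elmmar (Rule 6), but Noresk is never earned. Ornjor would need Elmmar and Eldhal (Rule 9), but Eldhal is never earned.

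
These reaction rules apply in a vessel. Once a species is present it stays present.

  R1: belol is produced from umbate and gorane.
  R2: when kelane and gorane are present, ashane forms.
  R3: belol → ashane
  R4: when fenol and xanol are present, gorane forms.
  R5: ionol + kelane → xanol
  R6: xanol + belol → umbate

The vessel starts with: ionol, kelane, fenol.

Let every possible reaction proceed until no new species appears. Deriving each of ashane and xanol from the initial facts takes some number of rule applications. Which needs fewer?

xanol: ionol and kelane present → xanol forms (R5). [1 rule application]
ashane: ionol and kelane present → xanol forms (R5). fenol and xanol present → gorane forms (R4). kelane and gorane present → ashane forms (R2). [3 rule applications]
xanol needs fewer.

xanol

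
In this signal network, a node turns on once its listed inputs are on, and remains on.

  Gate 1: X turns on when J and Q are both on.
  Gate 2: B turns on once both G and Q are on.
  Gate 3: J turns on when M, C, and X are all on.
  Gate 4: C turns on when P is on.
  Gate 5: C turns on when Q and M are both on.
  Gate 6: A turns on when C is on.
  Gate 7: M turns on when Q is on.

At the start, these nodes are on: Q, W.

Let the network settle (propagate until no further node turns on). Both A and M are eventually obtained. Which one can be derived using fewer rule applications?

M

M: Q is on, so M turns on (Gate 7). [1 rule application]
A: Q is on, so M turns on (Gate 7). Gate 5: Q and M on → C on. Gate 6: C on → A on. [3 rule applications]
M needs fewer.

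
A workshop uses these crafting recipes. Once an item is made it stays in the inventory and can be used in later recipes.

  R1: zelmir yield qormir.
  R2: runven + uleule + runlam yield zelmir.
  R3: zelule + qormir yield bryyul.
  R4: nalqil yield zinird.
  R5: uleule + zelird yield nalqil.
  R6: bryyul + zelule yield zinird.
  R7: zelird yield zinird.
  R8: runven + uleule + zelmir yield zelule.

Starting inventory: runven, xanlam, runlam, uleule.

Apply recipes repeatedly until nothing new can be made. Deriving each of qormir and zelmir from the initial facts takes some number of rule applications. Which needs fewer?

zelmir

zelmir: Using R2, runven, uleule, and runlam make zelmir. [1 rule application]
qormir: Using R2, runven, uleule, and runlam make zelmir. Using R1, zelmir makes qormir. [2 rule applications]
zelmir needs fewer.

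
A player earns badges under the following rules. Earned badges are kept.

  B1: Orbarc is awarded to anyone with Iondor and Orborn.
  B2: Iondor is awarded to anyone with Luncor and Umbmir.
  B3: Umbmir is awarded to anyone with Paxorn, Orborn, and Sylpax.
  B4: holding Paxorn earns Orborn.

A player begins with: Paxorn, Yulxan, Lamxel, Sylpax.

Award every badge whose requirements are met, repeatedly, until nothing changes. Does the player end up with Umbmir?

Yes

With Paxorn, Orborn is earned (B4).
With Paxorn, Orborn, and Sylpax, Umbmir is earned (B3).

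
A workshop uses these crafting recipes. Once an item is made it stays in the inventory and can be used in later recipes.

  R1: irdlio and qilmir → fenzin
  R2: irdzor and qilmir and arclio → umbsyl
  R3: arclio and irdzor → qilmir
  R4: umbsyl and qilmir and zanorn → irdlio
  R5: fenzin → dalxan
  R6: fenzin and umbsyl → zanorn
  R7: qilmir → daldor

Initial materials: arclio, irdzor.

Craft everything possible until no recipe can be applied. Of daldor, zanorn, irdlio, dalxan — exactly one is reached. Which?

daldor

arclio and irdzor → qilmir (R3).
Using R7, qilmir makes daldor.
zanorn would need fenzin and umbsyl (R6), but fenzin is never obtained. dalxan would need fenzin (R5), but fenzin is never obtained. irdlio would need umbsyl, qilmir, and zanorn (R4), but zanorn is never obtained.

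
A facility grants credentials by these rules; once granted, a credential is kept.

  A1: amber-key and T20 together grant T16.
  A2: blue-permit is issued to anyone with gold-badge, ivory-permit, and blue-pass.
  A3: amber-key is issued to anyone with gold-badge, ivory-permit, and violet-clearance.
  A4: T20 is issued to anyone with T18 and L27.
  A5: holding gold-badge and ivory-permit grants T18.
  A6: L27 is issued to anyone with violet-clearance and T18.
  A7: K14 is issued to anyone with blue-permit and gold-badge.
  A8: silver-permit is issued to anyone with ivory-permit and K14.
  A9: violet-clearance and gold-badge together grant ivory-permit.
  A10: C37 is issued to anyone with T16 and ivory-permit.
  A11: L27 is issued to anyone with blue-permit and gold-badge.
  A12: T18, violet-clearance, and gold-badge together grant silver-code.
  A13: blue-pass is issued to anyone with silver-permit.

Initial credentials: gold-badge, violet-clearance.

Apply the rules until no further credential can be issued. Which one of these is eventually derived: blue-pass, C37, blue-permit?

Holding violet-clearance and gold-badge grants ivory-permit (A9).
Holding gold-badge, ivory-permit, and violet-clearance grants amber-key (A3).
Holding gold-badge and ivory-permit grants T18 (A5).
Holding violet-clearance and T18 grants L27 (A6).
Holding T18 and L27 grants T20 (A4).
Holding amber-key and T20 grants T16 (A1).
Holding T16 and ivory-permit grants C37 (A10).
blue-permit would need gold-badge, ivory-permit, and blue-pass (A2), but blue-pass is never granted. blue-pass would need silver-permit (A13), but silver-permit is never granted.

C37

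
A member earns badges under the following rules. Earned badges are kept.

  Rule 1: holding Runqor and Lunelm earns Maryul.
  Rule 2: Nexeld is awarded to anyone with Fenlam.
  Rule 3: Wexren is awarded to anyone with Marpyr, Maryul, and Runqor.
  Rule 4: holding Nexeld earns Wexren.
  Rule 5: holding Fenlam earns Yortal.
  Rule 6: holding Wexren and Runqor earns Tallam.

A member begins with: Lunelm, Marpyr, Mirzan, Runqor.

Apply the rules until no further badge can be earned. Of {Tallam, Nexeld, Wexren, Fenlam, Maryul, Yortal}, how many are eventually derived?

With Runqor and Lunelm, Maryul is earned (Rule 1).
With Marpyr, Maryul, and Runqor, Wexren is earned (Rule 3).
With Wexren and Runqor, Tallam is earned (Rule 6).
Tallam: reached.
Nexeld would need Fenlam (Rule 2), but Fenlam is never earned.
Wexren: reached.
No rule produces Fenlam, and it is not given.
Maryul: reached.
Yortal would need Fenlam (Rule 5), but Fenlam is never earned.
Reached: Tallam, Wexren, and Maryul — 3 of the 6.

3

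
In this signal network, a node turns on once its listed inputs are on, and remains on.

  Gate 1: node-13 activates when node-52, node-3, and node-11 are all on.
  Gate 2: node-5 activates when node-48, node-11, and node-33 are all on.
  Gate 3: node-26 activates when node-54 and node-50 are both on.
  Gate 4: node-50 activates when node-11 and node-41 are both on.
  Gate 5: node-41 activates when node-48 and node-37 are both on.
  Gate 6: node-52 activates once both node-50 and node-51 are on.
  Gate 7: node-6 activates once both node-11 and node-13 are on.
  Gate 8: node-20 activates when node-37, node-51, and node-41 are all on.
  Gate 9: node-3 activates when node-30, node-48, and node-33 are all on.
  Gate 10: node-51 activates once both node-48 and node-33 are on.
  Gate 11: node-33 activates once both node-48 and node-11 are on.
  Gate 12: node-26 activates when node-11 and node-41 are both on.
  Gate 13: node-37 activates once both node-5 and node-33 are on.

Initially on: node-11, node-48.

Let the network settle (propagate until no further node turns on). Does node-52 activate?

Gate 11: node-48 and node-11 on → node-33 on.
node-48, node-11, and node-33 are on, so node-5 activates (Gate 2).
node-48 and node-33 are on, so node-51 activates (Gate 10).
node-5 and node-33 are on, so node-37 activates (Gate 13).
node-48 and node-37 are on, so node-41 activates (Gate 5).
node-11 and node-41 are on, so node-50 activates (Gate 4).
Gate 6: node-50 and node-51 on → node-52 on.

Yes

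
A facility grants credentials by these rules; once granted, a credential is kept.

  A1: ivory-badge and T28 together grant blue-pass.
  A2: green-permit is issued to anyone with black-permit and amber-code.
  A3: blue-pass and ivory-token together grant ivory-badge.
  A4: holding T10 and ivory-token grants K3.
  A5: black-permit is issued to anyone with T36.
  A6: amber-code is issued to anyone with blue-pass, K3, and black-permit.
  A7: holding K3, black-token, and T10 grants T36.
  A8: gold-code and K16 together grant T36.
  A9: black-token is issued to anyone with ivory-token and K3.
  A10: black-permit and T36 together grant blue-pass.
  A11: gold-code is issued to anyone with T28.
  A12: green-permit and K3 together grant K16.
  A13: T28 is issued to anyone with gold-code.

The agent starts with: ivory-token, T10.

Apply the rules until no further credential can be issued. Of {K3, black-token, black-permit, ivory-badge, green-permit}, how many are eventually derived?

5

Holding T10 and ivory-token grants K3 (A4).
Holding ivory-token and K3 grants black-token (A9).
Holding K3, black-token, and T10 grants T36 (A7).
Holding T36 grants black-permit (A5).
Holding black-permit and T36 grants blue-pass (A10).
Holding blue-pass and ivory-token grants ivory-badge (A3).
Holding blue-pass, K3, and black-permit grants amber-code (A6).
Holding black-permit and amber-code grants green-permit (A2).
K3: reached.
black-token: reached.
black-permit: reached.
ivory-badge: reached.
green-permit: reached.
All 5 are reached.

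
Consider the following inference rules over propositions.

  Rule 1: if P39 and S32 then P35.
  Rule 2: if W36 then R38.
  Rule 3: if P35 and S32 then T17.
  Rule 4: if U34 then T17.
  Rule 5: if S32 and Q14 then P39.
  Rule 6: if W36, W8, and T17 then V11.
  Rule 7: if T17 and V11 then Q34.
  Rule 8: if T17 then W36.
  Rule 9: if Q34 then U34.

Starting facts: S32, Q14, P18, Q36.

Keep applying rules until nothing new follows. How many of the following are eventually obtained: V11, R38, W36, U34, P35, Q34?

From S32 and Q14, Rule 5 gives P39.
P39 and S32 hold, so P35 follows (Rule 1).
From P35 and S32, Rule 3 gives T17.
From T17, Rule 8 gives W36.
From W36, Rule 2 gives R38.
V11 would need W36, W8, and T17 (Rule 6), but W8 is never established.
R38: reached.
W36: reached.
U34 would need Q34 (Rule 9), but Q34 is never established.
P35: reached.
Q34 would need T17 and V11 (Rule 7), but V11 is never established.
Reached: R38, W36, and P35 — 3 of the 6.

3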